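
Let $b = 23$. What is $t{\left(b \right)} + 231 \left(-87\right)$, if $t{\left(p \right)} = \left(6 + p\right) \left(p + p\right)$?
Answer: $-18763$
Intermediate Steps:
$t{\left(p \right)} = 2 p \left(6 + p\right)$ ($t{\left(p \right)} = \left(6 + p\right) 2 p = 2 p \left(6 + p\right)$)
$t{\left(b \right)} + 231 \left(-87\right) = 2 \cdot 23 \left(6 + 23\right) + 231 \left(-87\right) = 2 \cdot 23 \cdot 29 - 20097 = 1334 - 20097 = -18763$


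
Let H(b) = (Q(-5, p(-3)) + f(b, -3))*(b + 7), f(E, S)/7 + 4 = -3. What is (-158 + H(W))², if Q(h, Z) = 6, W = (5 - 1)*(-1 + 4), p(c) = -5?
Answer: 950625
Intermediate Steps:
f(E, S) = -49 (f(E, S) = -28 + 7*(-3) = -28 - 21 = -49)
W = 12 (W = 4*3 = 12)
H(b) = -301 - 43*b (H(b) = (6 - 49)*(b + 7) = -43*(7 + b) = -301 - 43*b)
(-158 + H(W))² = (-158 + (-301 - 43*12))² = (-158 + (-301 - 516))² = (-158 - 817)² = (-975)² = 950625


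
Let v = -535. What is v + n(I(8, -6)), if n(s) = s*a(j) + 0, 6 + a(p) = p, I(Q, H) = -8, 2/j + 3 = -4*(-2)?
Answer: -2451/5 ≈ -490.20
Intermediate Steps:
j = ⅖ (j = 2/(-3 - 4*(-2)) = 2/(-3 + 8) = 2/5 = 2*(⅕) = ⅖ ≈ 0.40000)
a(p) = -6 + p
n(s) = -28*s/5 (n(s) = s*(-6 + ⅖) + 0 = s*(-28/5) + 0 = -28*s/5 + 0 = -28*s/5)
v + n(I(8, -6)) = -535 - 28/5*(-8) = -535 + 224/5 = -2451/5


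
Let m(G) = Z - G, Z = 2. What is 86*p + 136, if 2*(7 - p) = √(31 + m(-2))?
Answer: 738 - 43*√35 ≈ 483.61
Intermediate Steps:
m(G) = 2 - G
p = 7 - √35/2 (p = 7 - √(31 + (2 - 1*(-2)))/2 = 7 - √(31 + (2 + 2))/2 = 7 - √(31 + 4)/2 = 7 - √35/2 ≈ 4.0420)
86*p + 136 = 86*(7 - √35/2) + 136 = (602 - 43*√35) + 136 = 738 - 43*√35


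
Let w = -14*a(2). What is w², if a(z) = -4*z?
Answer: 12544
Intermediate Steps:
w = 112 (w = -(-56)*2 = -14*(-8) = 112)
w² = 112² = 12544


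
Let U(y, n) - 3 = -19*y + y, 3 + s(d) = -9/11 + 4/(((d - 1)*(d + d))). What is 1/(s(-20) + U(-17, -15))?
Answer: 2310/704981 ≈ 0.0032767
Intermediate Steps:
s(d) = -42/11 + 2/(d*(-1 + d)) (s(d) = -3 + (-9/11 + 4/(((d - 1)*(d + d)))) = -3 + (-9*1/11 + 4/(((-1 + d)*(2*d)))) = -3 + (-9/11 + 4/((2*d*(-1 + d)))) = -3 + (-9/11 + 4*(1/(2*d*(-1 + d)))) = -3 + (-9/11 + 2/(d*(-1 + d))) = -42/11 + 2/(d*(-1 + d)))
U(y, n) = 3 - 18*y (U(y, n) = 3 + (-19*y + y) = 3 - 18*y)
1/(s(-20) + U(-17, -15)) = 1/((2/11)*(11 - 21*(-20)² + 21*(-20))/(-20*(-1 - 20)) + (3 - 18*(-17))) = 1/((2/11)*(-1/20)*(11 - 21*400 - 420)/(-21) + (3 + 306)) = 1/((2/11)*(-1/20)*(-1/21)*(11 - 8400 - 420) + 309) = 1/((2/11)*(-1/20)*(-1/21)*(-8809) + 309) = 1/(-8809/2310 + 309) = 1/(704981/2310) = 2310/704981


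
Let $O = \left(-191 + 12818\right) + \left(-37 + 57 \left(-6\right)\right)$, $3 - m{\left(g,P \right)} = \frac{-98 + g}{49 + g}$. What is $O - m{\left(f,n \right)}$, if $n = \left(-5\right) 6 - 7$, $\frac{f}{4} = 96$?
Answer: $\frac{5302371}{433} \approx 12246.0$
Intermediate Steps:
$f = 384$ ($f = 4 \cdot 96 = 384$)
$n = -37$ ($n = -30 - 7 = -37$)
$m{\left(g,P \right)} = 3 - \frac{-98 + g}{49 + g}$
$O = 12248$ ($O = 12627 - 379 = 12248$)
$O - m{\left(f,n \right)} = 12248 - \frac{245 + 2 \cdot 384}{49 + 384} = 12248 - \frac{245 + 768}{433} = 12248 - \frac{1}{433} \cdot 1013 = 12248 - \frac{1013}{433} = \frac{5302371}{433}$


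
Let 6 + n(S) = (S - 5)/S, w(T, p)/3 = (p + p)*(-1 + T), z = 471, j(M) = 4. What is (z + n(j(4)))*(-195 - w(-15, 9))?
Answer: 1243671/4 ≈ 3.1092e+5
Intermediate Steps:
w(T, p) = 6*p*(-1 + T) (w(T, p) = 3*((p + p)*(-1 + T)) = 3*((2*p)*(-1 + T)) = 3*(2*p*(-1 + T)) = 6*p*(-1 + T))
n(S) = -6 + (-5 + S)/S (n(S) = -6 + (S - 5)/S = -6 + (-5 + S)/S)
(z + n(j(4)))*(-195 - w(-15, 9)) = (471 + (-5 - 5/4))*(-195 - 6*9*(-1 - 15)) = (471 + (-5 - 5*1/4))*(-195 - 6*9*(-16)) = (471 + (-5 - 5/4))*(-195 - 1*(-864)) = (471 - 25/4)*(-195 + 864) = (1859/4)*669 = 1243671/4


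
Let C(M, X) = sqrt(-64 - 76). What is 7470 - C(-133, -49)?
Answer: 7470 - 2*I*sqrt(35) ≈ 7470.0 - 11.832*I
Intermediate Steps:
C(M, X) = 2*I*sqrt(35) (C(M, X) = sqrt(-140) = 2*I*sqrt(35))
7470 - C(-133, -49) = 7470 - 2*I*sqrt(35)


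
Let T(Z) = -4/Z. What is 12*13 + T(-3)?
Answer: 472/3 ≈ 157.33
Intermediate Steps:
12*13 + T(-3) = 12*13 - 4/(-3) = 156 - 4*(-1/3) = 156 + 4/3 = 472/3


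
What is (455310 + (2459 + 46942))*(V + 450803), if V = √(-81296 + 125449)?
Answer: 227525232933 + 504711*√44153 ≈ 2.2763e+11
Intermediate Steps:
V = √44153 ≈ 210.13
(455310 + (2459 + 46942))*(V + 450803) = (455310 + (2459 + 46942))*(√44153 + 450803) = (455310 + 49401)*(450803 + √44153) = 504711*(450803 + √44153) = 227525232933 + 504711*√44153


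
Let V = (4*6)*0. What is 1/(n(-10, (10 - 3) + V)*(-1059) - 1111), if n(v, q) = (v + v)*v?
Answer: -1/212911 ≈ -4.6968e-6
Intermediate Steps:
V = 0 (V = 24*0 = 0)
n(v, q) = 2*v² (n(v, q) = (2*v)*v = 2*v²)
1/(n(-10, (10 - 3) + V)*(-1059) - 1111) = 1/((2*(-10)²)*(-1059) - 1111) = 1/((2*100)*(-1059) - 1111) = 1/(200*(-1059) - 1111) = 1/(-211800 - 1111) = 1/(-212911) = -1/212911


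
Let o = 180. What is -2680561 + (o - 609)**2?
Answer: -2496520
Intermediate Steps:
-2680561 + (o - 609)**2 = -2680561 + (180 - 609)**2 = -2680561 + (-429)**2 = -2680561 + 184041 = -2496520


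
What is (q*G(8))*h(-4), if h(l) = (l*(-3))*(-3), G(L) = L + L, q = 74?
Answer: -42624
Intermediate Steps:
G(L) = 2*L
h(l) = 9*l (h(l) = -3*l*(-3) = 9*l)
(q*G(8))*h(-4) = (74*(2*8))*(9*(-4)) = (74*16)*(-36) = 1184*(-36) = -42624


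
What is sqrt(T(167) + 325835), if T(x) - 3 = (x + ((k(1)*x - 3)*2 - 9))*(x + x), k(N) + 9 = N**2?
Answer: I*sqrt(515842) ≈ 718.22*I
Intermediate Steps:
k(N) = -9 + N**2
T(x) = 3 + 2*x*(-15 - 15*x) (T(x) = 3 + (x + (((-9 + 1**2)*x - 3)*2 - 9))*(x + x) = 3 + (x + (((-9 + 1)*x - 3)*2 - 9))*(2*x) = 3 + (x + ((-8*x - 3)*2 - 9))*(2*x) = 3 + (x + ((-3 - 8*x)*2 - 9))*(2*x) = 3 + (x + ((-6 - 16*x) - 9))*(2*x) = 3 + (x + (-15 - 16*x))*(2*x) = 3 + (-15 - 15*x)*(2*x) = 3 + 2*x*(-15 - 15*x))
sqrt(T(167) + 325835) = sqrt((3 - 30*167 - 30*167**2) + 325835) = sqrt((3 - 5010 - 30*27889) + 325835) = sqrt((3 - 5010 - 836670) + 325835) = sqrt(-841677 + 325835) = sqrt(-515842) = I*sqrt(515842)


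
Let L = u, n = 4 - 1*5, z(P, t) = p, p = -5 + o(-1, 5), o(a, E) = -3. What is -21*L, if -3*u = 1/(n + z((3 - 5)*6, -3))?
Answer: -7/9 ≈ -0.77778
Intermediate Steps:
p = -8 (p = -5 - 3 = -8)
z(P, t) = -8
n = -1 (n = 4 - 5 = -1)
u = 1/27 (u = -1/(3*(-1 - 8)) = -1/3/(-9) = -1/3*(-1/9) = 1/27 ≈ 0.037037)
L = 1/27 ≈ 0.037037
-21*L = -21*1/27 = -7/9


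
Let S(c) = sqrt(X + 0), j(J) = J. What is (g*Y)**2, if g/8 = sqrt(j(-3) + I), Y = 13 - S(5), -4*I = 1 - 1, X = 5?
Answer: -33408 + 4992*sqrt(5) ≈ -22246.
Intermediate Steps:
I = 0 (I = -(1 - 1)/4 = -1/4*0 = 0)
S(c) = sqrt(5) (S(c) = sqrt(5 + 0) = sqrt(5))
Y = 13 - sqrt(5) ≈ 10.764
g = 8*I*sqrt(3) (g = 8*sqrt(-3 + 0) = 8*sqrt(-3) = 8*(I*sqrt(3)) = 8*I*sqrt(3) ≈ 13.856*I)
(g*Y)**2 = ((8*I*sqrt(3))*(13 - sqrt(5)))**2 = (8*I*sqrt(3)*(13 - sqrt(5)))**2 = -192*(13 - sqrt(5))**2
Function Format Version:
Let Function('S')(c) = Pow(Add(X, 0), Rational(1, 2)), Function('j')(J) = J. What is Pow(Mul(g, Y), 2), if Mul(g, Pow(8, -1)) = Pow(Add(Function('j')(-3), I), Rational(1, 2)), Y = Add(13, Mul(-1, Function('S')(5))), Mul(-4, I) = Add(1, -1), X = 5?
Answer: Add(-33408, Mul(4992, Pow(5, Rational(1, 2)))) ≈ -22246.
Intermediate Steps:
I = 0 (I = Mul(Rational(-1, 4), Add(1, -1)) = Mul(Rational(-1, 4), 0) = 0)
Function('S')(c) = Pow(5, Rational(1, 2)) (Function('S')(c) = Pow(Add(5, 0), Rational(1, 2)) = Pow(5, Rational(1, 2)))
Y = Add(13, Mul(-1, Pow(5, Rational(1, 2)))) ≈ 10.764
g = Mul(8, I, Pow(3, Rational(1, 2))) (g = Mul(8, Pow(Add(-3, 0), Rational(1, 2))) = Mul(8, Pow(-3, Rational(1, 2))) = Mul(8, Mul(I, Pow(3, Rational(1, 2)))) = Mul(8, I, Pow(3, Rational(1, 2))) ≈ Mul(13.856, I))
Pow(Mul(g, Y), 2) = Pow(Mul(Mul(8, I, Pow(3, Rational(1, 2))), Add(13, Mul(-1, Pow(5, Rational(1, 2))))), 2) = Pow(Mul(8, I, Pow(3, Rational(1, 2)), Add(13, Mul(-1, Pow(5, Rational(1, 2))))), 2) = Mul(-192, Pow(Add(13, Mul(-1, Pow(5, Rational(1, 2)))), 2))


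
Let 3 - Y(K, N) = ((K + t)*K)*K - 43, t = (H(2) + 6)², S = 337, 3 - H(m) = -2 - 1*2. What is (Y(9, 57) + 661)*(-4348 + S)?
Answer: 54994821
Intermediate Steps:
H(m) = 7 (H(m) = 3 - (-2 - 1*2) = 3 - (-2 - 2) = 3 - 1*(-4) = 3 + 4 = 7)
t = 169 (t = (7 + 6)² = 13² = 169)
Y(K, N) = 46 - K²*(169 + K) (Y(K, N) = 3 - (((K + 169)*K)*K - 43) = 3 - (((169 + K)*K)*K - 43) = 3 - ((K*(169 + K))*K - 43) = 3 - (K²*(169 + K) - 43) = 3 - (-43 + K²*(169 + K)) = 3 + (43 - K²*(169 + K)) = 46 - K²*(169 + K))
(Y(9, 57) + 661)*(-4348 + S) = ((46 - 1*9³ - 169*9²) + 661)*(-4348 + 337) = ((46 - 1*729 - 169*81) + 661)*(-4011) = ((46 - 729 - 13689) + 661)*(-4011) = (-14372 + 661)*(-4011) = -13711*(-4011) = 54994821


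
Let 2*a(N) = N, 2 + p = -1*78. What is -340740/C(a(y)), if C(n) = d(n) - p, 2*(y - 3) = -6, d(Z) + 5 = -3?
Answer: -9465/2 ≈ -4732.5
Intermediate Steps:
d(Z) = -8 (d(Z) = -5 - 3 = -8)
p = -80 (p = -2 - 1*78 = -2 - 78 = -80)
y = 0 (y = 3 + (1/2)*(-6) = 3 - 3 = 0)
a(N) = N/2
C(n) = 72 (C(n) = -8 - 1*(-80) = -8 + 80 = 72)
-340740/C(a(y)) = -340740/72 = -340740*1/72 = -9465/2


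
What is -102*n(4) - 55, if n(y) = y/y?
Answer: -157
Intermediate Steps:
n(y) = 1
-102*n(4) - 55 = -102*1 - 55 = -102 - 55 = -157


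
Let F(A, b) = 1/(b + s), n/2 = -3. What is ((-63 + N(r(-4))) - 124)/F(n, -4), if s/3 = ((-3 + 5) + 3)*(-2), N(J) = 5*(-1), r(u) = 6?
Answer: 6528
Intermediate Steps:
N(J) = -5
n = -6 (n = 2*(-3) = -6)
s = -30 (s = 3*(((-3 + 5) + 3)*(-2)) = 3*((2 + 3)*(-2)) = 3*(5*(-2)) = 3*(-10) = -30)
F(A, b) = 1/(-30 + b) (F(A, b) = 1/(b - 30) = 1/(-30 + b))
((-63 + N(r(-4))) - 124)/F(n, -4) = ((-63 - 5) - 124)/(1/(-30 - 4)) = (-68 - 124)/(1/(-34)) = -192/(-1/34) = -192*(-34) = 6528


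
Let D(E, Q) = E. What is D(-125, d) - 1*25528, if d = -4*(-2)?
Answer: -25653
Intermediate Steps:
d = 8
D(-125, d) - 1*25528 = -125 - 1*25528 = -125 - 25528 = -25653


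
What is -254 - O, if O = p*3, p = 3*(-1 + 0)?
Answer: -245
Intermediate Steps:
p = -3 (p = 3*(-1) = -3)
O = -9 (O = -3*3 = -9)
-254 - O = -254 - 1*(-9) = -254 + 9 = -245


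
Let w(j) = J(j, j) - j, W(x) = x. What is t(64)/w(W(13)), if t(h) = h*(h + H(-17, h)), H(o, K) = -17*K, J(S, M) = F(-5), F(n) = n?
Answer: 32768/9 ≈ 3640.9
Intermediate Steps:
J(S, M) = -5
t(h) = -16*h² (t(h) = h*(h - 17*h) = h*(-16*h) = -16*h²)
w(j) = -5 - j
t(64)/w(W(13)) = (-16*64²)/(-5 - 1*13) = (-16*4096)/(-5 - 13) = -65536/(-18) = -65536*(-1/18) = 32768/9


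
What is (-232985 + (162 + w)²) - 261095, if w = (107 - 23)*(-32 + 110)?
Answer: 44583716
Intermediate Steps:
w = 6552 (w = 84*78 = 6552)
(-232985 + (162 + w)²) - 261095 = (-232985 + (162 + 6552)²) - 261095 = (-232985 + 6714²) - 261095 = (-232985 + 45077796) - 261095 = 44844811 - 261095 = 44583716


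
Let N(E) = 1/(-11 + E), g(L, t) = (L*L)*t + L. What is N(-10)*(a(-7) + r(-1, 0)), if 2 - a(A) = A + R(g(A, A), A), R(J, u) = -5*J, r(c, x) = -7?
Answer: 1748/21 ≈ 83.238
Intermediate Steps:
g(L, t) = L + t*L² (g(L, t) = L²*t + L = t*L² + L = L + t*L²)
a(A) = 2 - A + 5*A*(1 + A²) (a(A) = 2 - (A - 5*A*(1 + A*A)) = 2 - (A - 5*A*(1 + A²)) = 2 + (-A + 5*A*(1 + A²)) = 2 - A + 5*A*(1 + A²))
N(-10)*(a(-7) + r(-1, 0)) = ((2 + 4*(-7) + 5*(-7)³) - 7)/(-11 - 10) = ((2 - 28 + 5*(-343)) - 7)/(-21) = -((2 - 28 - 1715) - 7)/21 = -(-1741 - 7)/21 = -1/21*(-1748) = 1748/21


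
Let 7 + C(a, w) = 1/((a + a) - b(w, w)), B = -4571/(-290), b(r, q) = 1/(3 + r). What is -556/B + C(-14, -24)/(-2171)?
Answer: -205461669250/5825177267 ≈ -35.271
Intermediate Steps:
B = 4571/290 (B = -4571*(-1/290) = 4571/290 ≈ 15.762)
C(a, w) = -7 + 1/(-1/(3 + w) + 2*a) (C(a, w) = -7 + 1/((a + a) - 1/(3 + w)) = -7 + 1/(2*a - 1/(3 + w)) = -7 + 1/(-1/(3 + w) + 2*a))
-556/B + C(-14, -24)/(-2171) = -556/4571/290 + ((7 + (1 - 14*(-14))*(3 - 24))/(-1 + 2*(-14)*(3 - 24)))/(-2171) = -556*290/4571 + ((7 + (1 + 196)*(-21))/(-1 + 2*(-14)*(-21)))*(-1/2171) = -161240/4571 + ((7 + 197*(-21))/(-1 + 588))*(-1/2171) = -161240/4571 + ((7 - 4137)/587)*(-1/2171) = -161240/4571 + ((1/587)*(-4130))*(-1/2171) = -161240/4571 - 4130/587*(-1/2171) = -161240/4571 + 4130/1274377 = -205461669250/5825177267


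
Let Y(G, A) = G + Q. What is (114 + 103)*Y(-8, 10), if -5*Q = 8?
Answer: -10416/5 ≈ -2083.2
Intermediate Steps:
Q = -8/5 (Q = -1/5*8 = -8/5 ≈ -1.6000)
Y(G, A) = -8/5 + G (Y(G, A) = G - 8/5 = -8/5 + G)
(114 + 103)*Y(-8, 10) = (114 + 103)*(-8/5 - 8) = 217*(-48/5) = -10416/5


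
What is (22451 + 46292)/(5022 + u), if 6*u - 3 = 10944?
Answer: 137486/13693 ≈ 10.041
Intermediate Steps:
u = 3649/2 (u = 1/2 + (1/6)*10944 = 1/2 + 1824 = 3649/2 ≈ 1824.5)
(22451 + 46292)/(5022 + u) = (22451 + 46292)/(5022 + 3649/2) = 68743/(13693/2) = 68743*(2/13693) = 137486/13693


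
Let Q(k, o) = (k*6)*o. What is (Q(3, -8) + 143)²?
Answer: 1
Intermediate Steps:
Q(k, o) = 6*k*o (Q(k, o) = (6*k)*o = 6*k*o)
(Q(3, -8) + 143)² = (6*3*(-8) + 143)² = (-144 + 143)² = (-1)² = 1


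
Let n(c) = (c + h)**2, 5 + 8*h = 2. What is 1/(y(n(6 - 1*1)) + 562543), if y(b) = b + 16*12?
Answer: 64/36016409 ≈ 1.7770e-6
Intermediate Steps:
h = -3/8 (h = -5/8 + (1/8)*2 = -5/8 + 1/4 = -3/8 ≈ -0.37500)
n(c) = (-3/8 + c)**2 (n(c) = (c - 3/8)**2 = (-3/8 + c)**2)
y(b) = 192 + b (y(b) = b + 192 = 192 + b)
1/(y(n(6 - 1*1)) + 562543) = 1/((192 + (-3 + 8*(6 - 1*1))**2/64) + 562543) = 1/((192 + (-3 + 8*(6 - 1))**2/64) + 562543) = 1/((192 + (-3 + 8*5)**2/64) + 562543) = 1/((192 + (-3 + 40)**2/64) + 562543) = 1/((192 + (1/64)*37**2) + 562543) = 1/((192 + (1/64)*1369) + 562543) = 1/((192 + 1369/64) + 562543) = 1/(13657/64 + 562543) = 1/(36016409/64) = 64/36016409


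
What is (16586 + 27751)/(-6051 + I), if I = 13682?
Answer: 44337/7631 ≈ 5.8101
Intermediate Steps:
(16586 + 27751)/(-6051 + I) = (16586 + 27751)/(-6051 + 13682) = 44337/7631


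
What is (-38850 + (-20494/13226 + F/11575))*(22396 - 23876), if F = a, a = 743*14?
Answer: 880257091207304/15309095 ≈ 5.7499e+7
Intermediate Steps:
a = 10402
F = 10402
(-38850 + (-20494/13226 + F/11575))*(22396 - 23876) = (-38850 + (-20494/13226 + 10402/11575))*(22396 - 23876) = (-38850 + (-20494*1/13226 + 10402*(1/11575)))*(-1480) = (-38850 + (-10247/6613 + 10402/11575))*(-1480) = (-38850 - 49820599/76545475)*(-1480) = -2973841524349/76545475*(-1480) = 880257091207304/15309095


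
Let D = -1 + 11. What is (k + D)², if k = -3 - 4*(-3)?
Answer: 361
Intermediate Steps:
D = 10
k = 9 (k = -3 + 12 = 9)
(k + D)² = (9 + 10)² = 19² = 361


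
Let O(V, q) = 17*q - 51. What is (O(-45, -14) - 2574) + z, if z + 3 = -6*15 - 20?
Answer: -2976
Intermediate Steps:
O(V, q) = -51 + 17*q
z = -113 (z = -3 + (-6*15 - 20) = -3 + (-90 - 20) = -3 - 110 = -113)
(O(-45, -14) - 2574) + z = ((-51 + 17*(-14)) - 2574) - 113 = ((-51 - 238) - 2574) - 113 = (-289 - 2574) - 113 = -2863 - 113 = -2976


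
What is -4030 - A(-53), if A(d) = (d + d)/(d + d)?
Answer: -4031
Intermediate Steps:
A(d) = 1 (A(d) = (2*d)/((2*d)) = (2*d)*(1/(2*d)) = 1)
-4030 - A(-53) = -4030 - 1*1 = -4030 - 1 = -4031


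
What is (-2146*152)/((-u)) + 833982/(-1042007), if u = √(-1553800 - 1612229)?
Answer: -833982/1042007 - 326192*I*√351781/1055343 ≈ -0.80036 - 183.32*I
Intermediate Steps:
u = 3*I*√351781 (u = √(-3166029) = 3*I*√351781 ≈ 1779.3*I)
(-2146*152)/((-u)) + 833982/(-1042007) = (-2146*152)/((-3*I*√351781)) + 833982/(-1042007) = -326192*I*√351781/1055343 + 833982*(-1/1042007) = -326192*I*√351781/1055343 - 833982/1042007 = -833982/1042007 - 326192*I*√351781/1055343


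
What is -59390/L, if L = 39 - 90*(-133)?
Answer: -59390/12009 ≈ -4.9455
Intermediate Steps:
L = 12009 (L = 39 + 11970 = 12009)
-59390/L = -59390/12009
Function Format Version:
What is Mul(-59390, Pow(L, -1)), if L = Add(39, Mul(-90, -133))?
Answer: Rational(-59390, 12009) ≈ -4.9455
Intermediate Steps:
L = 12009 (L = Add(39, 11970) = 12009)
Mul(-59390, Pow(L, -1)) = Mul(-59390, Pow(12009, -1)) = Mul(-59390, Rational(1, 12009)) = Rational(-59390, 12009)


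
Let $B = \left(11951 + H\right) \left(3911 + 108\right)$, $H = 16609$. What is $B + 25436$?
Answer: $114808076$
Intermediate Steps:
$B = 114782640$ ($B = \left(11951 + 16609\right) \left(3911 + 108\right) = 28560 \cdot 4019 = 114782640$)
$B + 25436 = 114782640 + 25436 = 114808076$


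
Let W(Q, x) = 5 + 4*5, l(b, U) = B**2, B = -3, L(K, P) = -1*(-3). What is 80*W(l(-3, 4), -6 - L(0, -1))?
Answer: 2000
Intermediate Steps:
L(K, P) = 3
l(b, U) = 9 (l(b, U) = (-3)**2 = 9)
W(Q, x) = 25 (W(Q, x) = 5 + 20 = 25)
80*W(l(-3, 4), -6 - L(0, -1)) = 80*25 = 2000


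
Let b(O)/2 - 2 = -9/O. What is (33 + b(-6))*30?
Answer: 1200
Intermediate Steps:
b(O) = 4 - 18/O (b(O) = 4 + 2*(-9/O) = 4 - 18/O)
(33 + b(-6))*30 = (33 + (4 - 18/(-6)))*30 = (33 + (4 - 18*(-⅙)))*30 = (33 + (4 + 3))*30 = (33 + 7)*30 = 40*30 = 1200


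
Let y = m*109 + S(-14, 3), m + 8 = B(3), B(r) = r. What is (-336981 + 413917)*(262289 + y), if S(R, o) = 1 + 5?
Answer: 20137998000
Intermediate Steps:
S(R, o) = 6
m = -5 (m = -8 + 3 = -5)
y = -539 (y = -5*109 + 6 = -545 + 6 = -539)
(-336981 + 413917)*(262289 + y) = (-336981 + 413917)*(262289 - 539) = 76936*261750 = 20137998000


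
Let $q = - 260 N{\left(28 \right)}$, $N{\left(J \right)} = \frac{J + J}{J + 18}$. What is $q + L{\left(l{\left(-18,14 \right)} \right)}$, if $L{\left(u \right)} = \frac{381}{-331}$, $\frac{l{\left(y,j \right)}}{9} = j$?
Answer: $- \frac{2418443}{7613} \approx -317.67$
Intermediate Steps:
$l{\left(y,j \right)} = 9 j$
$L{\left(u \right)} = - \frac{381}{331}$ ($L{\left(u \right)} = 381 \left(- \frac{1}{331}\right) = - \frac{381}{331}$)
$N{\left(J \right)} = \frac{2 J}{18 + J}$
$q = - \frac{7280}{23}$ ($q = - 260 \cdot 2 \cdot 28 \frac{1}{18 + 28} = - 260 \cdot 2 \cdot 28 \cdot \frac{1}{46} = \left(-260\right) \frac{28}{23} = - \frac{7280}{23} \approx -316.52$)
$q + L{\left(l{\left(-18,14 \right)} \right)} = - \frac{7280}{23} - \frac{381}{331} = - \frac{2418443}{7613}$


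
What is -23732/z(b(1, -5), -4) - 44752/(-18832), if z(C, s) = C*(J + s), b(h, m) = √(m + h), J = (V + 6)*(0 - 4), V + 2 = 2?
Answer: 2797/1177 - 5933*I/14 ≈ 2.3764 - 423.79*I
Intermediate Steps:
V = 0 (V = -2 + 2 = 0)
J = -24 (J = (0 + 6)*(0 - 4) = 6*(-4) = -24)
b(h, m) = √(h + m)
z(C, s) = C*(-24 + s)
-23732/z(b(1, -5), -4) - 44752/(-18832) = -23732*1/(√(1 - 5)*(-24 - 4)) - 44752/(-18832) = -23732*I/56 - 44752*(-1/18832) = -23732*I/56 + 2797/1177 = -5933*I/14 + 2797/1177 = 2797/1177 - 5933*I/14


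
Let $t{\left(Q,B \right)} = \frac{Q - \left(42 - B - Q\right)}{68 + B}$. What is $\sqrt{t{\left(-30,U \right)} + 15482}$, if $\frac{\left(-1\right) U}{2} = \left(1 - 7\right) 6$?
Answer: $\frac{\sqrt{3034430}}{14} \approx 124.43$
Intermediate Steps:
$U = 72$ ($U = - 2 \left(1 - 7\right) 6 = - 2 \left(\left(-6\right) 6\right) = \left(-2\right) \left(-36\right) = 72$)
$t{\left(Q,B \right)} = \frac{-42 + B + 2 Q}{68 + B}$ ($t{\left(Q,B \right)} = \frac{Q - \left(42 - B - Q\right)}{68 + B} = \frac{Q + \left(-42 + B + Q\right)}{68 + B} = \frac{-42 + B + 2 Q}{68 + B}$)
$\sqrt{t{\left(-30,U \right)} + 15482} = \sqrt{\frac{-42 + 72 + 2 \left(-30\right)}{68 + 72} + 15482} = \sqrt{\frac{-42 + 72 - 60}{140} + 15482} = \sqrt{\frac{1}{140} \left(-30\right) + 15482} = \sqrt{- \frac{3}{14} + 15482} = \sqrt{\frac{216745}{14}} = \frac{\sqrt{3034430}}{14}$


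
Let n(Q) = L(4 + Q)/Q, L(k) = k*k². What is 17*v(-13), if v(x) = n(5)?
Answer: 12393/5 ≈ 2478.6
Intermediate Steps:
L(k) = k³
n(Q) = (4 + Q)³/Q
v(x) = 729/5 (v(x) = (4 + 5)³/5 = (⅕)*9³ = (⅕)*729 = 729/5)
17*v(-13) = 17*(729/5) = 12393/5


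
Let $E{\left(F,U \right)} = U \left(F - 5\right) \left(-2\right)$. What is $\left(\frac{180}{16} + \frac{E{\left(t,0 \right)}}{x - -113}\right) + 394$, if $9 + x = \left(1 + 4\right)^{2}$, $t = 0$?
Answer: $\frac{1621}{4} \approx 405.25$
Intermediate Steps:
$x = 16$ ($x = -9 + \left(1 + 4\right)^{2} = -9 + 5^{2} = -9 + 25 = 16$)
$E{\left(F,U \right)} = U \left(10 - 2 F\right)$ ($E{\left(F,U \right)} = U \left(-5 + F\right) \left(-2\right) = U \left(10 - 2 F\right)$)
$\left(\frac{180}{16} + \frac{E{\left(t,0 \right)}}{x - -113}\right) + 394 = \left(\frac{180}{16} + \frac{2 \cdot 0 \left(5 - 0\right)}{16 - -113}\right) + 394 = \left(180 \cdot \frac{1}{16} + \frac{2 \cdot 0 \left(5 + 0\right)}{16 + 113}\right) + 394 = \left(\frac{45}{4} + \frac{2 \cdot 0 \cdot 5}{129}\right) + 394 = \left(\frac{45}{4} + 0 \cdot \frac{1}{129}\right) + 394 = \left(\frac{45}{4} + 0\right) + 394 = \frac{45}{4} + 394 = \frac{1621}{4}$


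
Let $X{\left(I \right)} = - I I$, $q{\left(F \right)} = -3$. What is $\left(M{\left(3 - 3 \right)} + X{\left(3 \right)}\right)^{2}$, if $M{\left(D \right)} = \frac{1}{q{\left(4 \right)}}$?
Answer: $\frac{784}{9} \approx 87.111$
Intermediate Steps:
$M{\left(D \right)} = - \frac{1}{3}$ ($M{\left(D \right)} = \frac{1}{-3} = - \frac{1}{3}$)
$X{\left(I \right)} = - I^{2}$
$\left(M{\left(3 - 3 \right)} + X{\left(3 \right)}\right)^{2} = \left(- \frac{1}{3} - 3^{2}\right)^{2} = \left(- \frac{1}{3} - 9\right)^{2} = \left(- \frac{28}{3}\right)^{2} = \frac{784}{9}$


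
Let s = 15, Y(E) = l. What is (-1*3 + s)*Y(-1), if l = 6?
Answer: 72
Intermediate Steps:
Y(E) = 6
(-1*3 + s)*Y(-1) = (-1*3 + 15)*6 = (-3 + 15)*6 = 12*6 = 72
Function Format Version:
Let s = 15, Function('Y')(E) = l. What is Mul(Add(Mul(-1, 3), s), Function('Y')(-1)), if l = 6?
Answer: 72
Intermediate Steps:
Function('Y')(E) = 6
Mul(Add(Mul(-1, 3), s), Function('Y')(-1)) = Mul(Add(Mul(-1, 3), 15), 6) = Mul(Add(-3, 15), 6) = Mul(12, 6) = 72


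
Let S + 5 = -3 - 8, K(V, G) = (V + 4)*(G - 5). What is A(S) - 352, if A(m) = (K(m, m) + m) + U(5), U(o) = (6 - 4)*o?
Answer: -106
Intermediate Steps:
K(V, G) = (-5 + G)*(4 + V) (K(V, G) = (4 + V)*(-5 + G) = (-5 + G)*(4 + V))
U(o) = 2*o
S = -16 (S = -5 + (-3 - 8) = -5 - 11 = -16)
A(m) = -10 + m² (A(m) = ((-20 - 5*m + 4*m + m*m) + m) + 2*5 = ((-20 - 5*m + 4*m + m²) + m) + 10 = ((-20 + m² - m) + m) + 10 = (-20 + m²) + 10 = -10 + m²)
A(S) - 352 = (-10 + (-16)²) - 352 = (-10 + 256) - 352 = 246 - 352 = -106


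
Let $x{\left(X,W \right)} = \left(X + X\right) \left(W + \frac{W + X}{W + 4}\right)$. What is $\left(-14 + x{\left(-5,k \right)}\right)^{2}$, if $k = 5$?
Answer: $4096$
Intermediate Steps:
$x{\left(X,W \right)} = 2 X \left(W + \frac{W + X}{4 + W}\right)$
$\left(-14 + x{\left(-5,k \right)}\right)^{2} = \left(-14 + 2 \left(-5\right) \frac{1}{4 + 5} \left(-5 + 5^{2} + 5 \cdot 5\right)\right)^{2} = \left(-14 + 2 \left(-5\right) \frac{1}{9} \left(-5 + 25 + 25\right)\right)^{2} = \left(-14 + 2 \left(-5\right) \frac{1}{9} \cdot 45\right)^{2} = \left(-14 - 50\right)^{2} = \left(-64\right)^{2} = 4096$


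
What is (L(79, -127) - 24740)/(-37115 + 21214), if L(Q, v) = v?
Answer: 24867/15901 ≈ 1.5639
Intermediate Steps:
(L(79, -127) - 24740)/(-37115 + 21214) = (-127 - 24740)/(-37115 + 21214) = -24867/(-15901) = -24867*(-1/15901) = 24867/15901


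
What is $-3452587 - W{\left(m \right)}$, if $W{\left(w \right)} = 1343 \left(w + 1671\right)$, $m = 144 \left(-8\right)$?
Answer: $-4149604$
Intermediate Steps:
$m = -1152$
$W{\left(w \right)} = 2244153 + 1343 w$ ($W{\left(w \right)} = 1343 \left(1671 + w\right) = 2244153 + 1343 w$)
$-3452587 - W{\left(m \right)} = -3452587 - \left(2244153 + 1343 \left(-1152\right)\right) = -3452587 - \left(2244153 - 1547136\right) = -3452587 - 697017 = -4149604$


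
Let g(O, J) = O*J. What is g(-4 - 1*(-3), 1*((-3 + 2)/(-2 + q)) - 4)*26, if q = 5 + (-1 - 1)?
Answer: 130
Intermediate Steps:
q = 3 (q = 5 - 2 = 3)
g(O, J) = J*O
g(-4 - 1*(-3), 1*((-3 + 2)/(-2 + q)) - 4)*26 = ((1*((-3 + 2)/(-2 + 3)) - 4)*(-4 - 1*(-3)))*26 = ((1*(-1/1) - 4)*(-4 + 3))*26 = ((1*(-1*1) - 4)*(-1))*26 = ((1*(-1) - 4)*(-1))*26 = ((-1 - 4)*(-1))*26 = -5*(-1)*26 = 5*26 = 130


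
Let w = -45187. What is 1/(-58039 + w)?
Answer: -1/103226 ≈ -9.6875e-6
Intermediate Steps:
1/(-58039 + w) = 1/(-58039 - 45187) = 1/(-103226) = -1/103226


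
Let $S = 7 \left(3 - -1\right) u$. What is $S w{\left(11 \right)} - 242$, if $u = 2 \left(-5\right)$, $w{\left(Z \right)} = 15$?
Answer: $-4442$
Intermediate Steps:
$u = -10$
$S = -280$ ($S = 7 \left(3 - -1\right) \left(-10\right) = 7 \left(3 + 1\right) \left(-10\right) = 7 \cdot 4 \left(-10\right) = 28 \left(-10\right) = -280$)
$S w{\left(11 \right)} - 242 = \left(-280\right) 15 - 242 = -4200 - 242 = -4442$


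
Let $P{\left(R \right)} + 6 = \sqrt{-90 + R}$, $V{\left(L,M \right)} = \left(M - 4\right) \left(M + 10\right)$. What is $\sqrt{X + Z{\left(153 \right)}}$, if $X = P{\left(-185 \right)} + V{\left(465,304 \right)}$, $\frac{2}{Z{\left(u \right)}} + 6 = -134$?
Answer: $\frac{\sqrt{461550530 + 24500 i \sqrt{11}}}{70} \approx 306.91 + 0.027016 i$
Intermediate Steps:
$Z{\left(u \right)} = - \frac{1}{70}$ ($Z{\left(u \right)} = \frac{2}{-6 - 134} = \frac{2}{-140} = 2 \left(- \frac{1}{140}\right) = - \frac{1}{70}$)
$V{\left(L,M \right)} = \left(-4 + M\right) \left(10 + M\right)$
$P{\left(R \right)} = -6 + \sqrt{-90 + R}$
$X = 94194 + 5 i \sqrt{11}$ ($X = \left(-6 + \sqrt{-90 - 185}\right) + \left(-40 + 304^{2} + 6 \cdot 304\right) = \left(-6 + \sqrt{-275}\right) + \left(-40 + 92416 + 1824\right) = \left(-6 + 5 i \sqrt{11}\right) + 94200 = 94194 + 5 i \sqrt{11} \approx 94194.0 + 16.583 i$)
$\sqrt{X + Z{\left(153 \right)}} = \sqrt{\left(94194 + 5 i \sqrt{11}\right) - \frac{1}{70}} = \sqrt{\frac{6593579}{70} + 5 i \sqrt{11}}$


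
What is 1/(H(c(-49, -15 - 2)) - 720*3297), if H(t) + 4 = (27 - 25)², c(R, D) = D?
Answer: -1/2373840 ≈ -4.2126e-7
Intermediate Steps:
H(t) = 0 (H(t) = -4 + (27 - 25)² = -4 + 2² = -4 + 4 = 0)
1/(H(c(-49, -15 - 2)) - 720*3297) = 1/(0 - 720*3297) = 1/(0 - 2373840) = 1/(-2373840) = -1/2373840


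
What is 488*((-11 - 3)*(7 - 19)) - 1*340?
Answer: 81644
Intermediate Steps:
488*((-11 - 3)*(7 - 19)) - 1*340 = 488*(-14*(-12)) - 340 = 488*168 - 340 = 81984 - 340 = 81644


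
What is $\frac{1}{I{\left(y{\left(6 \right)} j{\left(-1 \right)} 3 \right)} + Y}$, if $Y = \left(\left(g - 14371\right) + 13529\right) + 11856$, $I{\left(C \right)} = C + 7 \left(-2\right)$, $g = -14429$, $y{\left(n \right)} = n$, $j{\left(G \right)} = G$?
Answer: $- \frac{1}{3447} \approx -0.00029011$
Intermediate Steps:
$I{\left(C \right)} = -14 + C$ ($I{\left(C \right)} = C - 14 = -14 + C$)
$Y = -3415$ ($Y = \left(\left(-14429 - 14371\right) + 13529\right) + 11856 = \left(-28800 + 13529\right) + 11856 = -15271 + 11856 = -3415$)
$\frac{1}{I{\left(y{\left(6 \right)} j{\left(-1 \right)} 3 \right)} + Y} = \frac{1}{\left(-14 + 6 \left(-1\right) 3\right) - 3415} = \frac{1}{\left(-14 - 18\right) - 3415} = \frac{1}{-32 - 3415} = \frac{1}{-3447} = - \frac{1}{3447}$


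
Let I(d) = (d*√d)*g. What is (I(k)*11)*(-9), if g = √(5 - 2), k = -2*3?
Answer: 1782*I*√2 ≈ 2520.1*I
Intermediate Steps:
k = -6
g = √3 ≈ 1.7320
I(d) = √3*d^(3/2) (I(d) = (d*√d)*√3 = d^(3/2)*√3 = √3*d^(3/2))
(I(k)*11)*(-9) = ((√3*(-6)^(3/2))*11)*(-9) = ((√3*(-6*I*√6))*11)*(-9) = (-18*I*√2*11)*(-9) = -198*I*√2*(-9) = 1782*I*√2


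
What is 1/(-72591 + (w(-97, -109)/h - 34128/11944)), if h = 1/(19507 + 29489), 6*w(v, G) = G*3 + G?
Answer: -1493/5424023997 ≈ -2.7526e-7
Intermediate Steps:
w(v, G) = 2*G/3 (w(v, G) = (G*3 + G)/6 = (3*G + G)/6 = (4*G)/6 = 2*G/3)
h = 1/48996 ≈ 2.0410e-5
1/(-72591 + (w(-97, -109)/h - 34128/11944)) = 1/(-72591 + (((2/3)*(-109))/(1/48996) - 34128/11944)) = 1/(-72591 + (-218/3*48996 - 34128*1/11944)) = 1/(-72591 + (-3560376 - 4266/1493)) = 1/(-72591 - 5315645634/1493) = 1/(-5424023997/1493) = -1493/5424023997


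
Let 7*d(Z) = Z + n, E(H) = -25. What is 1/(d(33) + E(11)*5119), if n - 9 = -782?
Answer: -7/896565 ≈ -7.8076e-6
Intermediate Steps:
n = -773 (n = 9 - 782 = -773)
d(Z) = -773/7 + Z/7 (d(Z) = (Z - 773)/7 = (-773 + Z)/7 = -773/7 + Z/7)
1/(d(33) + E(11)*5119) = 1/((-773/7 + (1/7)*33) - 25*5119) = 1/((-773/7 + 33/7) - 127975) = 1/(-740/7 - 127975) = 1/(-896565/7) = -7/896565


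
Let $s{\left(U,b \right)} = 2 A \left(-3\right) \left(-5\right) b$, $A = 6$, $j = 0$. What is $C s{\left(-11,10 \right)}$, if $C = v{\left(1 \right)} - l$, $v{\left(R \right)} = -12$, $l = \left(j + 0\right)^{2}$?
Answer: $-21600$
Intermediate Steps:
$l = 0$ ($l = \left(0 + 0\right)^{2} = 0^{2} = 0$)
$s{\left(U,b \right)} = 180 b$ ($s{\left(U,b \right)} = 2 \cdot 6 \left(-3\right) \left(-5\right) b = 12 \cdot 15 b = 180 b$)
$C = -12$ ($C = -12 - 0 = -12 + 0 = -12$)
$C s{\left(-11,10 \right)} = - 12 \cdot 180 \cdot 10 = \left(-12\right) 1800 = -21600$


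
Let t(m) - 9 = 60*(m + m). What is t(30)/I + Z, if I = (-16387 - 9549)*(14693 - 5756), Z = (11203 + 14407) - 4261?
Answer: 549831709951/25754448 ≈ 21349.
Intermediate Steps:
Z = 21349 (Z = 25610 - 4261 = 21349)
I = -231790032 (I = -25936*8937 = -231790032)
t(m) = 9 + 120*m (t(m) = 9 + 60*(m + m) = 9 + 60*(2*m) = 9 + 120*m)
t(30)/I + Z = (9 + 120*30)/(-231790032) + 21349 = (9 + 3600)*(-1/231790032) + 21349 = 3609*(-1/231790032) + 21349 = -401/25754448 + 21349 = 549831709951/25754448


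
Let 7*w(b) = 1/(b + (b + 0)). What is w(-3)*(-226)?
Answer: 113/21 ≈ 5.3810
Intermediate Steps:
w(b) = 1/(14*b) (w(b) = 1/(7*(b + (b + 0))) = 1/(7*(b + b)) = 1/(7*((2*b))) = (1/(2*b))/7 = 1/(14*b))
w(-3)*(-226) = ((1/14)/(-3))*(-226) = ((1/14)*(-1/3))*(-226) = -1/42*(-226) = 113/21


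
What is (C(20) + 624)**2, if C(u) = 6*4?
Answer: 419904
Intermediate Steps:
C(u) = 24
(C(20) + 624)**2 = (24 + 624)**2 = 648**2 = 419904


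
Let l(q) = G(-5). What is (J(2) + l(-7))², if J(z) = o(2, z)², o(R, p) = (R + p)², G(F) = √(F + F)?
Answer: (256 + I*√10)² ≈ 65526.0 + 1619.1*I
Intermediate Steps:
G(F) = √2*√F (G(F) = √(2*F) = √2*√F)
J(z) = (2 + z)⁴ (J(z) = ((2 + z)²)² = (2 + z)⁴)
l(q) = I*√10 (l(q) = √2*√(-5) = √2*(I*√5) = I*√10)
(J(2) + l(-7))² = ((2 + 2)⁴ + I*√10)² = (4⁴ + I*√10)² = (256 + I*√10)²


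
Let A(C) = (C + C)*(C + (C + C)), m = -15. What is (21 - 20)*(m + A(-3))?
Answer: 39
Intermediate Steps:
A(C) = 6*C² (A(C) = (2*C)*(C + 2*C) = (2*C)*(3*C) = 6*C²)
(21 - 20)*(m + A(-3)) = (21 - 20)*(-15 + 6*(-3)²) = 1*(-15 + 6*9) = 1*(-15 + 54) = 1*39 = 39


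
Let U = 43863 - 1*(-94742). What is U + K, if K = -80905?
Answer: 57700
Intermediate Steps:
U = 138605 (U = 43863 + 94742 = 138605)
U + K = 138605 - 80905 = 57700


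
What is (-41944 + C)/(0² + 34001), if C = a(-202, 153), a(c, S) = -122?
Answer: -42066/34001 ≈ -1.2372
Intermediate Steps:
C = -122
(-41944 + C)/(0² + 34001) = (-41944 - 122)/(0² + 34001) = -42066/(0 + 34001) = -42066/34001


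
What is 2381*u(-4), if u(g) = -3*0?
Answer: 0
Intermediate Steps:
u(g) = 0
2381*u(-4) = 2381*0 = 0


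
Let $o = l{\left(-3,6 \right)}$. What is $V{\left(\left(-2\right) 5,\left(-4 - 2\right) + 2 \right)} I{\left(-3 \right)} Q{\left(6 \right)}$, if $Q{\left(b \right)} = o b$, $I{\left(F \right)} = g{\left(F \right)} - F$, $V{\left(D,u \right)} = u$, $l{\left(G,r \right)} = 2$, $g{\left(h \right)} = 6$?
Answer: $-432$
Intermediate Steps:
$o = 2$
$I{\left(F \right)} = 6 - F$
$Q{\left(b \right)} = 2 b$
$V{\left(\left(-2\right) 5,\left(-4 - 2\right) + 2 \right)} I{\left(-3 \right)} Q{\left(6 \right)} = \left(\left(-4 - 2\right) + 2\right) \left(6 - -3\right) 2 \cdot 6 = \left(-6 + 2\right) \left(6 + 3\right) 12 = \left(-4\right) 9 \cdot 12 = \left(-36\right) 12 = -432$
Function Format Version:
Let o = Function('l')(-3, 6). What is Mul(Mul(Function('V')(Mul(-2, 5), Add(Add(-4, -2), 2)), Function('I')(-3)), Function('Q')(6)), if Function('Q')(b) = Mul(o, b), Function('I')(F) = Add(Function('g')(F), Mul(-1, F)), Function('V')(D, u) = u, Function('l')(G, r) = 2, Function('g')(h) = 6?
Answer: -432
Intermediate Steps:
o = 2
Function('I')(F) = Add(6, Mul(-1, F))
Function('Q')(b) = Mul(2, b)
Mul(Mul(Function('V')(Mul(-2, 5), Add(Add(-4, -2), 2)), Function('I')(-3)), Function('Q')(6)) = Mul(Mul(Add(Add(-4, -2), 2), Add(6, Mul(-1, -3))), Mul(2, 6)) = Mul(Mul(Add(-6, 2), Add(6, 3)), 12) = Mul(Mul(-4, 9), 12) = Mul(-36, 12) = -432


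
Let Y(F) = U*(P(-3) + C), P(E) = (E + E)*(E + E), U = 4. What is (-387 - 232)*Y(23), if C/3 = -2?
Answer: -74280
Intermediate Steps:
C = -6 (C = 3*(-2) = -6)
P(E) = 4*E**2 (P(E) = (2*E)*(2*E) = 4*E**2)
Y(F) = 120 (Y(F) = 4*(4*(-3)**2 - 6) = 4*(4*9 - 6) = 4*(36 - 6) = 4*30 = 120)
(-387 - 232)*Y(23) = (-387 - 232)*120 = -619*120 = -74280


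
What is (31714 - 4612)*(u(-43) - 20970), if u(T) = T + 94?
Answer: -566946738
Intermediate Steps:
u(T) = 94 + T
(31714 - 4612)*(u(-43) - 20970) = (31714 - 4612)*((94 - 43) - 20970) = 27102*(51 - 20970) = 27102*(-20919) = -566946738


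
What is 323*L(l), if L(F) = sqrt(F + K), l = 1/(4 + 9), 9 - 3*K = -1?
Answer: 323*sqrt(5187)/39 ≈ 596.48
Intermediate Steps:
K = 10/3 (K = 3 - 1/3*(-1) = 3 + 1/3 = 10/3 ≈ 3.3333)
l = 1/13 ≈ 0.076923
L(F) = sqrt(10/3 + F) (L(F) = sqrt(F + 10/3) = sqrt(10/3 + F))
323*L(l) = 323*(sqrt(30 + 9*(1/13))/3) = 323*(sqrt(30 + 9/13)/3) = 323*(sqrt(399/13)/3) = 323*((sqrt(5187)/13)/3) = 323*(sqrt(5187)/39) = 323*sqrt(5187)/39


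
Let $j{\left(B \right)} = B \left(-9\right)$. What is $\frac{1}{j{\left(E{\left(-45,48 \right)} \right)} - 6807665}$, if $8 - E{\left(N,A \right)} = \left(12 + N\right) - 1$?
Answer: $- \frac{1}{6808043} \approx -1.4688 \cdot 10^{-7}$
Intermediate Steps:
$E{\left(N,A \right)} = -3 - N$ ($E{\left(N,A \right)} = 8 - \left(\left(12 + N\right) - 1\right) = 8 - \left(11 + N\right) = -3 - N$)
$j{\left(B \right)} = - 9 B$
$\frac{1}{j{\left(E{\left(-45,48 \right)} \right)} - 6807665} = \frac{1}{- 9 \left(-3 - -45\right) - 6807665} = \frac{1}{- 9 \left(-3 + 45\right) - 6807665} = \frac{1}{\left(-9\right) 42 - 6807665} = \frac{1}{-378 - 6807665} = \frac{1}{-6808043} = - \frac{1}{6808043}$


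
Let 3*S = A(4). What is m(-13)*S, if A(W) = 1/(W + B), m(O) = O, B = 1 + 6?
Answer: -13/33 ≈ -0.39394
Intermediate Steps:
B = 7
A(W) = 1/(7 + W) (A(W) = 1/(W + 7) = 1/(7 + W))
S = 1/33 (S = 1/(3*(7 + 4)) = (1/3)/11 = (1/3)*(1/11) = 1/33 ≈ 0.030303)
m(-13)*S = -13*1/33 = -13/33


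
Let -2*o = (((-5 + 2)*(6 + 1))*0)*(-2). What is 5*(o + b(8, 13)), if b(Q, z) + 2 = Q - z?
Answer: -35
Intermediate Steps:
b(Q, z) = -2 + Q - z (b(Q, z) = -2 + (Q - z) = -2 + Q - z)
o = 0 (o = -((-5 + 2)*(6 + 1))*0*(-2)/2 = --3*7*0*(-2)/2 = -(-21*0)*(-2)/2 = -0*(-2) = -½*0 = 0)
5*(o + b(8, 13)) = 5*(0 + (-2 + 8 - 1*13)) = 5*(0 + (-2 + 8 - 13)) = 5*(0 - 7) = 5*(-7) = -35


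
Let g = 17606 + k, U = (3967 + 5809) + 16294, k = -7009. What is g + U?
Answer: 36667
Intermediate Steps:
U = 26070 (U = 9776 + 16294 = 26070)
g = 10597 (g = 17606 - 7009 = 10597)
g + U = 10597 + 26070 = 36667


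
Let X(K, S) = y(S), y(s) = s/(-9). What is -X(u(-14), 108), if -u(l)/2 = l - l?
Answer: 12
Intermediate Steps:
y(s) = -s/9 (y(s) = s*(-1/9) = -s/9)
u(l) = 0 (u(l) = -2*(l - l) = -2*0 = 0)
X(K, S) = -S/9
-X(u(-14), 108) = -(-1)*108/9 = -1*(-12) = 12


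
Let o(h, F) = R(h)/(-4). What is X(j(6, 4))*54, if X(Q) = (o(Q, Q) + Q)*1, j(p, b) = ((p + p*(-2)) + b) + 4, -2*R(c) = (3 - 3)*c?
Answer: 108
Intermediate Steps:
R(c) = 0 (R(c) = -(3 - 3)*c/2 = -0*c = -1/2*0 = 0)
o(h, F) = 0 (o(h, F) = 0/(-4) = 0*(-1/4) = 0)
j(p, b) = 4 + b - p (j(p, b) = ((p - 2*p) + b) + 4 = (-p + b) + 4 = (b - p) + 4 = 4 + b - p)
X(Q) = Q (X(Q) = (0 + Q)*1 = Q*1 = Q)
X(j(6, 4))*54 = (4 + 4 - 1*6)*54 = (4 + 4 - 6)*54 = 2*54 = 108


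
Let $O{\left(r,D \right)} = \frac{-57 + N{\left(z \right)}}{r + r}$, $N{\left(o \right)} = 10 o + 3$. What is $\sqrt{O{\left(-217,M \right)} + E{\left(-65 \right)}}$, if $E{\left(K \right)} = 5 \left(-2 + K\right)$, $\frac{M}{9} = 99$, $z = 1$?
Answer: $\frac{i \sqrt{15770041}}{217} \approx 18.3 i$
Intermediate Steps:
$N{\left(o \right)} = 3 + 10 o$
$M = 891$ ($M = 9 \cdot 99 = 891$)
$O{\left(r,D \right)} = - \frac{22}{r}$ ($O{\left(r,D \right)} = \frac{-57 + \left(3 + 10 \cdot 1\right)}{r + r} = \frac{-57 + \left(3 + 10\right)}{2 r} = \left(-57 + 13\right) \frac{1}{2 r} = - 44 \frac{1}{2 r} = - \frac{22}{r}$)
$E{\left(K \right)} = -10 + 5 K$
$\sqrt{O{\left(-217,M \right)} + E{\left(-65 \right)}} = \sqrt{- \frac{22}{-217} + \left(-10 + 5 \left(-65\right)\right)} = \sqrt{\left(-22\right) \left(- \frac{1}{217}\right) - 335} = \sqrt{\frac{22}{217} - 335} = \sqrt{- \frac{72673}{217}} = \frac{i \sqrt{15770041}}{217}$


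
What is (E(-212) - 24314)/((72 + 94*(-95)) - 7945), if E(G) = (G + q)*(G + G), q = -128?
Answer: -119846/16803 ≈ -7.1324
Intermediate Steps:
E(G) = 2*G*(-128 + G) (E(G) = (G - 128)*(G + G) = (-128 + G)*(2*G) = 2*G*(-128 + G))
(E(-212) - 24314)/((72 + 94*(-95)) - 7945) = (2*(-212)*(-128 - 212) - 24314)/((72 + 94*(-95)) - 7945) = (2*(-212)*(-340) - 24314)/((72 - 8930) - 7945) = (144160 - 24314)/(-8858 - 7945) = 119846/(-16803) = 119846*(-1/16803) = -119846/16803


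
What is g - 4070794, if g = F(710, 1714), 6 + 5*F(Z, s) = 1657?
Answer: -20352319/5 ≈ -4.0705e+6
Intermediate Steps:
F(Z, s) = 1651/5 (F(Z, s) = -6/5 + (⅕)*1657 = -6/5 + 1657/5 = 1651/5)
g = 1651/5 ≈ 330.20
g - 4070794 = 1651/5 - 4070794 = -20352319/5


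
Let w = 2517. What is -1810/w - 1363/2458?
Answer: -7879651/6186786 ≈ -1.2736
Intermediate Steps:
-1810/w - 1363/2458 = -1810/2517 - 1363/2458 = -7879651/6186786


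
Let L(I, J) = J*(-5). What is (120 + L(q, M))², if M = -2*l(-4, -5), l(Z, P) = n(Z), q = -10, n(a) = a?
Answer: 6400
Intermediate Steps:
l(Z, P) = Z
M = 8 (M = -2*(-4) = 8)
L(I, J) = -5*J
(120 + L(q, M))² = (120 - 5*8)² = (120 - 40)² = 80² = 6400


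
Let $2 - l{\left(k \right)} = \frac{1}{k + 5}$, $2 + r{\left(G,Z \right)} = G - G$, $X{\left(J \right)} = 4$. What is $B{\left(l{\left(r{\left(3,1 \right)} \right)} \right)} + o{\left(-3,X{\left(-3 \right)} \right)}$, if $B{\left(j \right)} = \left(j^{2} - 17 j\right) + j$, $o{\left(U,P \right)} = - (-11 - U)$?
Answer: $- \frac{143}{9} \approx -15.889$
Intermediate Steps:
$r{\left(G,Z \right)} = -2$ ($r{\left(G,Z \right)} = -2 + \left(G - G\right) = -2 + 0 = -2$)
$l{\left(k \right)} = 2 - \frac{1}{5 + k}$ ($l{\left(k \right)} = 2 - \frac{1}{k + 5} = 2 - \frac{1}{5 + k}$)
$o{\left(U,P \right)} = 11 + U$
$B{\left(j \right)} = j^{2} - 16 j$
$B{\left(l{\left(r{\left(3,1 \right)} \right)} \right)} + o{\left(-3,X{\left(-3 \right)} \right)} = \frac{9 + 2 \left(-2\right)}{5 - 2} \left(-16 + \frac{9 + 2 \left(-2\right)}{5 - 2}\right) + \left(11 - 3\right) = \frac{9 - 4}{3} \left(-16 + \frac{9 - 4}{3}\right) + 8 = \frac{1}{3} \cdot 5 \left(-16 + \frac{1}{3} \cdot 5\right) + 8 = \frac{5 \left(-16 + \frac{5}{3}\right)}{3} + 8 = \frac{5}{3} \left(- \frac{43}{3}\right) + 8 = - \frac{215}{9} + 8 = - \frac{143}{9}$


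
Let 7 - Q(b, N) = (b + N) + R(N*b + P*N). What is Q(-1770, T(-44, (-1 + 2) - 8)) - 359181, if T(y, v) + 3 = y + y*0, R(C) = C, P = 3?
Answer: -440406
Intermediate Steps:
T(y, v) = -3 + y (T(y, v) = -3 + (y + y*0) = -3 + (y + 0) = -3 + y)
Q(b, N) = 7 - b - 4*N - N*b (Q(b, N) = 7 - ((b + N) + (N*b + 3*N)) = 7 - ((N + b) + (3*N + N*b)) = 7 - (b + 4*N + N*b) = 7 + (-b - 4*N - N*b) = 7 - b - 4*N - N*b)
Q(-1770, T(-44, (-1 + 2) - 8)) - 359181 = (7 - (-3 - 44) - 1*(-1770) - (-3 - 44)*(3 - 1770)) - 359181 = (7 - 1*(-47) + 1770 - 1*(-47)*(-1767)) - 359181 = (7 + 47 + 1770 - 83049) - 359181 = -81225 - 359181 = -440406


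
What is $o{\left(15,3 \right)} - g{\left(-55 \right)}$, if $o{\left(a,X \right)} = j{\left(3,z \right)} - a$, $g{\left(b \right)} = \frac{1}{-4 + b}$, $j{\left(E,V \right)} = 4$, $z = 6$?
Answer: $- \frac{648}{59} \approx -10.983$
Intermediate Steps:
$o{\left(a,X \right)} = 4 - a$
$o{\left(15,3 \right)} - g{\left(-55 \right)} = \left(4 - 15\right) - \frac{1}{-4 - 55} = \left(4 - 15\right) - \frac{1}{-59} = -11 - - \frac{1}{59} = -11 + \frac{1}{59} = - \frac{648}{59}$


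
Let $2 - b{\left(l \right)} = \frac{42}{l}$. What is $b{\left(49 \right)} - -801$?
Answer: $\frac{5615}{7} \approx 802.14$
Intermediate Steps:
$b{\left(l \right)} = 2 - \frac{42}{l}$
$b{\left(49 \right)} - -801 = \left(2 - \frac{42}{49}\right) - -801 = \left(2 - \frac{6}{7}\right) + 801 = \frac{8}{7} + 801 = \frac{5615}{7}$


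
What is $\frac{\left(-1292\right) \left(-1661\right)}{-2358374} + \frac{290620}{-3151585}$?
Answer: $- \frac{744872988090}{743261612279} \approx -1.0022$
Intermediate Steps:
$\frac{\left(-1292\right) \left(-1661\right)}{-2358374} + \frac{290620}{-3151585} = 2146012 \left(- \frac{1}{2358374}\right) + 290620 \left(- \frac{1}{3151585}\right) = - \frac{1073006}{1179187} - \frac{58124}{630317} = - \frac{744872988090}{743261612279}$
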